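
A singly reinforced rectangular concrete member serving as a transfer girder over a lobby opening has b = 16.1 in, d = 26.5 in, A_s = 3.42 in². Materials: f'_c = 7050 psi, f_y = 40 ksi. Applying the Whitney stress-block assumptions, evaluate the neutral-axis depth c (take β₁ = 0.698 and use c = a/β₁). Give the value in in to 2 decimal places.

c ≈ 2.03 in

T = A_s f_y = 3.42 × 40 = 136.8 kips.
a = T/(0.85 f'_c b) = 136.8/(0.85 × 7.05 × 16.1) = 1.4179 in.
With β₁ = 0.698, c = a/β₁ = 1.4179/0.698 = 2.03 in.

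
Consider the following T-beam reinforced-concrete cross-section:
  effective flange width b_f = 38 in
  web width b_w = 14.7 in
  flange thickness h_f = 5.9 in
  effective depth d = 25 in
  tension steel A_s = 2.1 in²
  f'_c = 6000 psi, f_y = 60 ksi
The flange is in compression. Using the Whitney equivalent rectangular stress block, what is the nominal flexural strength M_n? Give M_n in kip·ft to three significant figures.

M_n ≈ 259 kip·ft

Tension: T = A_s f_y = 2.1 × 60 = 126 kips.
Try a within the flange: a = T/(0.85 f'_c b_f) = 126/(0.85 × 6 × 38) = 0.650 in.
Since a = 0.650 ≤ h_f = 5.9 in, the stress block lies entirely in the flange; analyse as a rectangular beam of width b_f.
M_n = T(d − a/2) = 126 × (25 − 0.325) = 3109.1 kip·in.
M_n = 3109.1/12 = 259.09 kip·ft.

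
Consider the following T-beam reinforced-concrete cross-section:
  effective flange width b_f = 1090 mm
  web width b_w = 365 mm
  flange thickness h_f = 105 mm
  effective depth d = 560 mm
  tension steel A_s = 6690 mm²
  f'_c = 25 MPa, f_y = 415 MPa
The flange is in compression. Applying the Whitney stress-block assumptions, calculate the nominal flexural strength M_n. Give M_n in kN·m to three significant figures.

M_n ≈ 1380 kN·m

Tension: T = A_s f_y = 6690 × 415 = 2776350 N.
Try a within the flange: a = T/(0.85 f'_c b_f) = 2776350/(0.85 × 25 × 1090) = 119.86 mm.
a = 119.86 > h_f = 105 mm: the block extends into the web. Split into flange-overhang and web parts.
C_f = 0.85 f'_c (b_f − b_w) h_f = 0.85 × 25 × (1090 − 365) × 105 = 1617656 N.
Remaining web compression depth: a_w = (T − C_f)/(0.85 f'_c b_w) = (2776350 − 1617656)/(0.85 × 25 × 365) = 149.39 mm.
M_n = C_f(d − h_f/2) + (T − C_f)(d − a_w/2) = 1617656 × (560 − 52.5) + 1158694 × (560 − 74.695) = 820.96 + 562.32 = 1383.28 × 10⁶ N·mm.
M_n = 1383.28 kN·m.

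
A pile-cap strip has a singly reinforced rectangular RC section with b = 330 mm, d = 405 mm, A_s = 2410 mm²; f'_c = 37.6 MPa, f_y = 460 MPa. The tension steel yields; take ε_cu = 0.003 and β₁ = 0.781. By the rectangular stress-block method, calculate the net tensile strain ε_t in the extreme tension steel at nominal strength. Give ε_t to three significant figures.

ε_t ≈ 0.00603

a = A_s f_y/(0.85 f'_c b) = 105.11 mm.
β₁ = 0.781, so c = a/β₁ = 105.11/0.781 = 134.58 mm.
From the linear strain diagram with ε_cu = 0.003: ε_t = 0.003 (d − c)/c = 0.003 × (405 − 134.58)/134.58 = 0.00603.
Since ε_t ≥ 0.005, the section is tension-controlled.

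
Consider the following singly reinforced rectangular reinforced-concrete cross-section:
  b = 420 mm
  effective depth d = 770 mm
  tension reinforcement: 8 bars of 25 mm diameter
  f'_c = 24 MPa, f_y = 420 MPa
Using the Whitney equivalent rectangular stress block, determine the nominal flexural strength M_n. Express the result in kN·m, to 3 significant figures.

A_s = 8 × 491 = 3928 mm².
T = A_s f_y = 3928 × 420 = 1649760 N = 1649.76 kN.
From C = T: a = T/(0.85 f'_c b) = 1649760/(0.85 × 24 × 420) = 192.55 mm.
M_n = T(d − a/2) = 1649.76 kN × (770 − 96.275) mm = 1111.48 kN·m.

M_n ≈ 1110 kN·m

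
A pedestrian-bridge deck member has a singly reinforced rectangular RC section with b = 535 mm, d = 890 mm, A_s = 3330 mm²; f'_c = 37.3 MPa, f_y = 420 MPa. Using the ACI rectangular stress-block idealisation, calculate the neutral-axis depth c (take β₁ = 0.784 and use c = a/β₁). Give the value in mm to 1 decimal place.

c ≈ 105.2 mm

T = A_s f_y = 3330 × 420 = 1398600 N = 1398.6 kN.
Setting C = 0.85 f'_c a b equal to T: a = 1398600/(0.85 × 37.3 × 535) = 82.454 mm.
With β₁ = 0.784, c = a/β₁ = 82.454/0.784 = 105.2 mm.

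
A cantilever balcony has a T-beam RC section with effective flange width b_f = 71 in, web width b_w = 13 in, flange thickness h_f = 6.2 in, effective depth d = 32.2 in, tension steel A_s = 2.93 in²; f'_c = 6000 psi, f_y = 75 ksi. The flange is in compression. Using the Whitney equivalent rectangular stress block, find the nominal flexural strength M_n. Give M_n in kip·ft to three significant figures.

M_n ≈ 584 kip·ft

Tension: T = A_s f_y = 2.93 × 75 = 219.75 kips.
Try a within the flange: a = T/(0.85 f'_c b_f) = 219.75/(0.85 × 6 × 71) = 0.607 in.
Since a = 0.607 ≤ h_f = 6.2 in, the stress block lies entirely in the flange; analyse as a rectangular beam of width b_f.
M_n = T(d − a/2) = 219.75 × (32.2 − 0.3035) = 7009.3 kip·in.
M_n = 7009.3/12 = 584.11 kip·ft.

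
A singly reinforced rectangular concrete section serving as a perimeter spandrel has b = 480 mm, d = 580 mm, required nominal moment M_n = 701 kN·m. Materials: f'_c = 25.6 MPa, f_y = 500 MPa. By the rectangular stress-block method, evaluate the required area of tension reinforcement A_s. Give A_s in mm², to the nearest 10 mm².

With M_n = 0.85 f'_c a b (d − a/2), solve the quadratic for a:
a = d − √(d² − 2M_n/(0.85 f'_c b)) = 580 − √(580² − 2 × 701×10⁶/(0.85 × 25.6 × 480)) = 130.37 mm.
A_s = 0.85 f'_c a b / f_y = 0.85 × 25.6 × 130.37 × 480 / 500 = 2723.4 mm².

A_s ≈ 2720 mm²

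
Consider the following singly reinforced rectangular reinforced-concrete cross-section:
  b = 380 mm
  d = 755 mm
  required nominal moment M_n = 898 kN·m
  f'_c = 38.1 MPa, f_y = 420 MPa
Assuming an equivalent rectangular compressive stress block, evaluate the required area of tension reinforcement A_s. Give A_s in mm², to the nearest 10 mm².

A_s ≈ 3040 mm²

With M_n = 0.85 f'_c a b (d − a/2), solve the quadratic for a:
a = d − √(d² − 2M_n/(0.85 f'_c b)) = 755 − √(755² − 2 × 898×10⁶/(0.85 × 38.1 × 380)) = 103.78 mm.
A_s = 0.85 f'_c a b / f_y = 0.85 × 38.1 × 103.78 × 380 / 420 = 3040.8 mm².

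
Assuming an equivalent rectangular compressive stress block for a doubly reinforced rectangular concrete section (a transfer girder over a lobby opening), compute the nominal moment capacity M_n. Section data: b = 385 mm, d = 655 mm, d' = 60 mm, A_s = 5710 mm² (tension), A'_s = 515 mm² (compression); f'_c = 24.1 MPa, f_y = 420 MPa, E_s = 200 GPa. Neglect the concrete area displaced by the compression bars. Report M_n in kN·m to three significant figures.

Assume both tension and compression steel yield.
Net tension couple steel: A_s − A'_s = 5195 mm².
a = (A_s − A'_s) f_y / (0.85 f'_c b) = 2181900/(0.85 × 24.1 × 385) = 276.65 mm.
c = a/β₁ = 276.65/0.85 = 325.47 mm; ε'_s = 0.003(c − d')/c = 0.0024 ≥ f_y/E_s = 0.0021, so compression steel does yield.
M_n = (A_s − A'_s) f_y (d − a/2) + A'_s f_y (d − d') = [2181900 × (655 − 138.325) + 216300 × (655 − 60)] × 10⁻⁶ = 1127.33 + 128.70 = 1256.03 kN·m.

M_n ≈ 1260 kN·m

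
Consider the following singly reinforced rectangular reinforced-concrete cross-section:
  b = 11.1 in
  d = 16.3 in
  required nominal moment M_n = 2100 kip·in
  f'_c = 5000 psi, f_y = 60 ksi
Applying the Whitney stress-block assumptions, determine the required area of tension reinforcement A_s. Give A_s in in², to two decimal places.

A_s ≈ 2.37 in²

From M_n = 0.85 f'_c a b (d − a/2):
a = d − √(d² − 2M_n/(0.85 f'_c b)) = 16.3 − √(16.3² − 2 × 2100/(0.85 × 5 × 11.1)) = 3.009 in.
A_s = 0.85 f'_c a b / f_y = 0.85 × 5 × 3.009 × 11.1 / 60 = 2.366 in².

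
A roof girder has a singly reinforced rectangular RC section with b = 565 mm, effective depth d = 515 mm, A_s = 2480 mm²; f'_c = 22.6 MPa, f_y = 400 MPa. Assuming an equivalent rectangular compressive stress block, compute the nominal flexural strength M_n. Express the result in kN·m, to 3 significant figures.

M_n ≈ 466 kN·m

T = A_s f_y = 2480 × 400 = 992000 N = 992 kN.
From C = T: a = T/(0.85 f'_c b) = 992000/(0.85 × 22.6 × 565) = 91.40 mm.
M_n = T(d − a/2) = 992 kN × (515 − 45.7) mm = 465.55 kN·m.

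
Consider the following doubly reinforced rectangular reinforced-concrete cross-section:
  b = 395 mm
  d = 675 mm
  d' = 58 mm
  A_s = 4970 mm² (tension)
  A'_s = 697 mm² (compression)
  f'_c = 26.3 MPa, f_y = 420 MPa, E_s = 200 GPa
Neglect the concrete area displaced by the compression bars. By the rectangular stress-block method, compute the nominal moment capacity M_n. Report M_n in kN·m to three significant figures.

M_n ≈ 1210 kN·m

Assume both tension and compression steel yield.
Net tension couple steel: A_s − A'_s = 4273 mm².
a = (A_s − A'_s) f_y / (0.85 f'_c b) = 1794660/(0.85 × 26.3 × 395) = 203.24 mm.
c = a/β₁ = 203.24/0.85 = 239.11 mm; ε'_s = 0.003(c − d')/c = 0.0023 ≥ f_y/E_s = 0.0021, so compression steel does yield.
M_n = (A_s − A'_s) f_y (d − a/2) + A'_s f_y (d − d') = [1794660 × (675 − 101.62) + 292740 × (675 − 58)] × 10⁻⁶ = 1029.02 + 180.62 = 1209.64 kN·m.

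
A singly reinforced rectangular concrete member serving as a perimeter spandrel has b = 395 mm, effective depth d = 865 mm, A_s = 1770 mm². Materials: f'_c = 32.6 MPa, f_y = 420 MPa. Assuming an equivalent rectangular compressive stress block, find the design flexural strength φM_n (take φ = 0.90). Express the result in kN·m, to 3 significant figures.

φM_n ≈ 556 kN·m

T = A_s f_y = 1770 × 420 = 743400 N = 743.4 kN.
From C = T: a = T/(0.85 f'_c b) = 743400/(0.85 × 32.6 × 395) = 67.92 mm.
M_n = T(d − a/2) = 743.4 kN × (865 − 33.96) mm = 617.80 kN·m.
φM_n = 0.90 × 617.80 = 556.02 kN·m.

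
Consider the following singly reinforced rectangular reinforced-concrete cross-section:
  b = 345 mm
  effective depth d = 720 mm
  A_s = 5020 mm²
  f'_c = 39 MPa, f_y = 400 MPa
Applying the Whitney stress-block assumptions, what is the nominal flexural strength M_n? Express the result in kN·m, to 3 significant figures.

M_n ≈ 1270 kN·m

T = A_s f_y = 5020 × 400 = 2008000 N = 2008 kN.
From C = T: a = T/(0.85 f'_c b) = 2008000/(0.85 × 39 × 345) = 175.57 mm.
M_n = T(d − a/2) = 2008 kN × (720 − 87.785) mm = 1269.49 kN·m.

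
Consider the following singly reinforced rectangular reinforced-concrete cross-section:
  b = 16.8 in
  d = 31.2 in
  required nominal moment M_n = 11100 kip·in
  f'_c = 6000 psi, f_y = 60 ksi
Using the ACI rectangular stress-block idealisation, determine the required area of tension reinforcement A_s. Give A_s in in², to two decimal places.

From M_n = 0.85 f'_c a b (d − a/2):
a = d − √(d² − 2M_n/(0.85 f'_c b)) = 31.2 − √(31.2² − 2 × 11100/(0.85 × 6 × 16.8)) = 4.473 in.
A_s = 0.85 f'_c a b / f_y = 0.85 × 6 × 4.473 × 16.8 / 60 = 6.387 in².

A_s ≈ 6.39 in²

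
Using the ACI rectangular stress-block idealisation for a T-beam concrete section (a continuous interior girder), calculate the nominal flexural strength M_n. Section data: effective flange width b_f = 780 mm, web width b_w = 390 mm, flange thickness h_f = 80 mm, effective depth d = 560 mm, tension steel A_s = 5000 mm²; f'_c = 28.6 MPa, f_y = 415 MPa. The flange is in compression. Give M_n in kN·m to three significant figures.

M_n ≈ 1040 kN·m

Tension: T = A_s f_y = 5000 × 415 = 2075000 N.
Try a within the flange: a = T/(0.85 f'_c b_f) = 2075000/(0.85 × 28.6 × 780) = 109.43 mm.
a = 109.43 > h_f = 80 mm: the block extends into the web. Split into flange-overhang and web parts.
C_f = 0.85 f'_c (b_f − b_w) h_f = 0.85 × 28.6 × (780 − 390) × 80 = 758472 N.
Remaining web compression depth: a_w = (T − C_f)/(0.85 f'_c b_w) = (2075000 − 758472)/(0.85 × 28.6 × 390) = 138.86 mm.
M_n = C_f(d − h_f/2) + (T − C_f)(d − a_w/2) = 758472 × (560 − 40) + 1316528 × (560 − 69.43) = 394.41 + 645.85 = 1040.26 × 10⁶ N·mm.
M_n = 1040.26 kN·m.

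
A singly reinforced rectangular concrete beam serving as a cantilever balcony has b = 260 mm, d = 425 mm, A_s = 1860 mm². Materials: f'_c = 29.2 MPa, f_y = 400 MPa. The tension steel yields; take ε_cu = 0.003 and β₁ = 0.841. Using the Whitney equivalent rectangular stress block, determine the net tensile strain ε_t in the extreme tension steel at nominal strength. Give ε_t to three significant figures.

ε_t ≈ 0.00630

a = A_s f_y/(0.85 f'_c b) = 115.29 mm.
β₁ = 0.841, so c = a/β₁ = 115.29/0.841 = 137.09 mm.
From the linear strain diagram with ε_cu = 0.003: ε_t = 0.003 (d − c)/c = 0.003 × (425 − 137.09)/137.09 = 0.00630.
Since ε_t ≥ 0.005, the section is tension-controlled.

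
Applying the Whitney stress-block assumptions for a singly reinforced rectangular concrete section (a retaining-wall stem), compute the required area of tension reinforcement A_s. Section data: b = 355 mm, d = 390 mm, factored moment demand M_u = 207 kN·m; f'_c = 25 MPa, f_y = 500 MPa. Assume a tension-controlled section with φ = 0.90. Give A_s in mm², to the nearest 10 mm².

M_n = M_u/φ = 207/0.90 = 230 kN·m.
With M_n = 0.85 f'_c a b (d − a/2), solve the quadratic for a:
a = d − √(d² − 2M_n/(0.85 f'_c b)) = 390 − √(390² − 2 × 230×10⁶/(0.85 × 25 × 355)) = 88.14 mm.
A_s = 0.85 f'_c a b / f_y = 0.85 × 25 × 88.14 × 355 / 500 = 1329.8 mm².

A_s ≈ 1330 mm²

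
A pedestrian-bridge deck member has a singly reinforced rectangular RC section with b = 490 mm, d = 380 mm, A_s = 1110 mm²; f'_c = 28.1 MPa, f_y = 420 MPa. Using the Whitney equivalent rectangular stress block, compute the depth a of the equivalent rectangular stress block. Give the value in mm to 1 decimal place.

a ≈ 39.8 mm

T = A_s f_y = 1110 × 420 = 466200 N = 466.2 kN.
Setting C = 0.85 f'_c a b equal to T: a = 466200/(0.85 × 28.1 × 490) = 39.8 mm.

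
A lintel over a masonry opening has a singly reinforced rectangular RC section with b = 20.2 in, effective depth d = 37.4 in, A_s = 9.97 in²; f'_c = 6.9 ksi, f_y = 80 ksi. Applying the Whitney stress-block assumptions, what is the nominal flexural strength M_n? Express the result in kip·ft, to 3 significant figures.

T = A_s f_y = 9.97 × 80 = 797.6 kips.
a = T/(0.85 f'_c b) = 797.6/(0.85 × 6.9 × 20.2) = 6.732 in.
M_n = T(d − a/2) = 797.6 × (37.4 − 3.366) = 27145.5 kip·in = 27145.5/12 = 2262.13 kip·ft.

M_n ≈ 2260 kip·ft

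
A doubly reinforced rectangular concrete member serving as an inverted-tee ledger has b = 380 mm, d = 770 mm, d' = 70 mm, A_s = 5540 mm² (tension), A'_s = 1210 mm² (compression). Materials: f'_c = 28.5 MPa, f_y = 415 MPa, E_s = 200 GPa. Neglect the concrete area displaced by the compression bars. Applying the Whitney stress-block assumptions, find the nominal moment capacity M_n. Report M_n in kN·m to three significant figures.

M_n ≈ 1560 kN·m

Assume both tension and compression steel yield.
Net tension couple steel: A_s − A'_s = 4330 mm².
a = (A_s − A'_s) f_y / (0.85 f'_c b) = 1796950/(0.85 × 28.5 × 380) = 195.20 mm.
c = a/β₁ = 195.20/0.846 = 230.73 mm; ε'_s = 0.003(c − d')/c = 0.0021 ≥ f_y/E_s = 0.0021, so compression steel does yield.
M_n = (A_s − A'_s) f_y (d − a/2) + A'_s f_y (d − d') = [1796950 × (770 − 97.6) + 502150 × (770 − 70)] × 10⁻⁶ = 1208.27 + 351.51 = 1559.78 kN·m.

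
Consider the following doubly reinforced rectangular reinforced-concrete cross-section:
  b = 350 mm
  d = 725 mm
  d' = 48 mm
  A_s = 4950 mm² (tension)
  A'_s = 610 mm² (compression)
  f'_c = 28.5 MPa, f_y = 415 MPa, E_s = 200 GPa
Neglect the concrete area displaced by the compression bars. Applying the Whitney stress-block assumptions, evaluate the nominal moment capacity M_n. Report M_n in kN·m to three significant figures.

Assume both tension and compression steel yield.
Net tension couple steel: A_s − A'_s = 4340 mm².
a = (A_s − A'_s) f_y / (0.85 f'_c b) = 1801100/(0.85 × 28.5 × 350) = 212.43 mm.
c = a/β₁ = 212.43/0.846 = 251.10 mm; ε'_s = 0.003(c − d')/c = 0.0024 ≥ f_y/E_s = 0.0021, so compression steel does yield.
M_n = (A_s − A'_s) f_y (d − a/2) + A'_s f_y (d − d') = [1801100 × (725 − 106.215) + 253150 × (725 − 48)] × 10⁻⁶ = 1114.49 + 171.38 = 1285.87 kN·m.

M_n ≈ 1290 kN·m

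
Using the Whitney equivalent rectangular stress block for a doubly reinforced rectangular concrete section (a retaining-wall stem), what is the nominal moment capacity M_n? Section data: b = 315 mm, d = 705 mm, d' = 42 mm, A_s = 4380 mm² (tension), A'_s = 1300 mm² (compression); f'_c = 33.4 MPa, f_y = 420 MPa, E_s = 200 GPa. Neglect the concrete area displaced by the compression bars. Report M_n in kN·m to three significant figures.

M_n ≈ 1180 kN·m

Assume both tension and compression steel yield.
Net tension couple steel: A_s − A'_s = 3080 mm².
a = (A_s − A'_s) f_y / (0.85 f'_c b) = 1293600/(0.85 × 33.4 × 315) = 144.65 mm.
c = a/β₁ = 144.65/0.811 = 178.36 mm; ε'_s = 0.003(c − d')/c = 0.0023 ≥ f_y/E_s = 0.0021, so compression steel does yield.
M_n = (A_s − A'_s) f_y (d − a/2) + A'_s f_y (d − d') = [1293600 × (705 − 72.325) + 546000 × (705 − 42)] × 10⁻⁶ = 818.43 + 362.00 = 1180.43 kN·m.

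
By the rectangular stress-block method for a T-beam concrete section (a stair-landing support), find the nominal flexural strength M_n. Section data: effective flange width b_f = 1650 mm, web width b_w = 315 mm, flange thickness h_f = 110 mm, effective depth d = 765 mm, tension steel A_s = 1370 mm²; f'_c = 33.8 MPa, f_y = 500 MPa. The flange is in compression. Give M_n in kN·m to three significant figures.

M_n ≈ 519 kN·m

Tension: T = A_s f_y = 1370 × 500 = 685000 N.
Try a within the flange: a = T/(0.85 f'_c b_f) = 685000/(0.85 × 33.8 × 1650) = 14.45 mm.
Since a = 14.45 ≤ h_f = 110 mm, the stress block lies entirely in the flange; analyse as a rectangular beam of width b_f.
M_n = T(d − a/2) = 685000 × (765 − 7.225) = 519.08 × 10⁶ N·mm.
M_n = 519.08 kN·m.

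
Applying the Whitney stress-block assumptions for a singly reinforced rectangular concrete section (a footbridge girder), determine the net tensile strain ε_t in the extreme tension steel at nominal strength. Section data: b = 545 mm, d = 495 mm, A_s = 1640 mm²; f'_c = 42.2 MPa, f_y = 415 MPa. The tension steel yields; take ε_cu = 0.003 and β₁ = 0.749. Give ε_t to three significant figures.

a = A_s f_y/(0.85 f'_c b) = 34.81 mm.
β₁ = 0.749, so c = a/β₁ = 34.81/0.749 = 46.48 mm.
From the linear strain diagram with ε_cu = 0.003: ε_t = 0.003 (d − c)/c = 0.003 × (495 − 46.48)/46.48 = 0.0289.
Since ε_t ≥ 0.005, the section is tension-controlled.

ε_t ≈ 0.0289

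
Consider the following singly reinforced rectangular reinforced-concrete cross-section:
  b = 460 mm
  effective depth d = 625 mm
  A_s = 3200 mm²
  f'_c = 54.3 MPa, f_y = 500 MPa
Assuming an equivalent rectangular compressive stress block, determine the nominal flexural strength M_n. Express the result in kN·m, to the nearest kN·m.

T = A_s f_y = 3200 × 500 = 1600000 N = 1600 kN.
From C = T: a = T/(0.85 f'_c b) = 1600000/(0.85 × 54.3 × 460) = 75.36 mm.
M_n = T(d − a/2) = 1600 kN × (625 − 37.68) mm = 939.71 kN·m.

M_n ≈ 940 kN·m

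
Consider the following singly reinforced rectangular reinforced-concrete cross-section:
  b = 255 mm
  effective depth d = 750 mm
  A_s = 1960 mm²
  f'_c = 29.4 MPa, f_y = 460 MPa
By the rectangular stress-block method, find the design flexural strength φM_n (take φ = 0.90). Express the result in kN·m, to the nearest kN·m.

T = A_s f_y = 1960 × 460 = 901600 N = 901.6 kN.
From C = T: a = T/(0.85 f'_c b) = 901600/(0.85 × 29.4 × 255) = 141.48 mm.
M_n = T(d − a/2) = 901.6 kN × (750 − 70.74) mm = 612.42 kN·m.
φM_n = 0.90 × 612.42 = 551.18 kN·m.

φM_n ≈ 551 kN·m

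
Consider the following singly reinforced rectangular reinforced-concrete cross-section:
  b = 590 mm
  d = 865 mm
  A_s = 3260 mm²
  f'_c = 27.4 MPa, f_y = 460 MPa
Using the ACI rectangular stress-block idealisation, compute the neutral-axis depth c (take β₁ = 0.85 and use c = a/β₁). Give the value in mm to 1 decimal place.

c ≈ 128.4 mm

T = A_s f_y = 3260 × 460 = 1499600 N = 1499.6 kN.
Setting C = 0.85 f'_c a b equal to T: a = 1499600/(0.85 × 27.4 × 590) = 109.132 mm.
With β₁ = 0.85, c = a/β₁ = 109.132/0.85 = 128.4 mm.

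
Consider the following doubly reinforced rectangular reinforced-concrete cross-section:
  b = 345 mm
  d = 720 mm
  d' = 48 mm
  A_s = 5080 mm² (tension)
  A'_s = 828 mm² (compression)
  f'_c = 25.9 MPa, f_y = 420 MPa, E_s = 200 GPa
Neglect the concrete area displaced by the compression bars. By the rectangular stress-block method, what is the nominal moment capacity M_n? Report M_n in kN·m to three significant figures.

Assume both tension and compression steel yield.
Net tension couple steel: A_s − A'_s = 4252 mm².
a = (A_s − A'_s) f_y / (0.85 f'_c b) = 1785840/(0.85 × 25.9 × 345) = 235.13 mm.
c = a/β₁ = 235.13/0.85 = 276.62 mm; ε'_s = 0.003(c − d')/c = 0.0025 ≥ f_y/E_s = 0.0021, so compression steel does yield.
M_n = (A_s − A'_s) f_y (d − a/2) + A'_s f_y (d − d') = [1785840 × (720 − 117.565) + 347760 × (720 − 48)] × 10⁻⁶ = 1075.85 + 233.69 = 1309.54 kN·m.

M_n ≈ 1310 kN·m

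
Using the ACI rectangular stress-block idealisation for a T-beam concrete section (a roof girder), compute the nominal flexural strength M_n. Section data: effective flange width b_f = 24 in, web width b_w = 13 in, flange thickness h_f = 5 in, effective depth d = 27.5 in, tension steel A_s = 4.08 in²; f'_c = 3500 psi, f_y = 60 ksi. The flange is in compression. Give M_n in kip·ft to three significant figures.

Tension: T = A_s f_y = 4.08 × 60 = 244.8 kips.
Try a within the flange: a = T/(0.85 f'_c b_f) = 244.8/(0.85 × 3.5 × 24) = 3.429 in.
Since a = 3.429 ≤ h_f = 5 in, the stress block lies entirely in the flange; analyse as a rectangular beam of width b_f.
M_n = T(d − a/2) = 244.8 × (27.5 − 1.7145) = 6312.3 kip·in.
M_n = 6312.3/12 = 526.03 kip·ft.

M_n ≈ 526 kip·ft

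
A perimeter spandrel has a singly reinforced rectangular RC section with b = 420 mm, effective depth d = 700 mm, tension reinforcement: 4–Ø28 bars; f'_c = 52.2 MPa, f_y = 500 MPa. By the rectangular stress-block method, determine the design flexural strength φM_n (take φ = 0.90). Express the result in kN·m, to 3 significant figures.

φM_n ≈ 740 kN·m

A_s = 4 × 616 = 2464 mm².
T = A_s f_y = 2464 × 500 = 1232000 N = 1232 kN.
From C = T: a = T/(0.85 f'_c b) = 1232000/(0.85 × 52.2 × 420) = 66.11 mm.
M_n = T(d − a/2) = 1232 kN × (700 − 33.055) mm = 821.68 kN·m.
φM_n = 0.90 × 821.68 = 739.51 kN·m.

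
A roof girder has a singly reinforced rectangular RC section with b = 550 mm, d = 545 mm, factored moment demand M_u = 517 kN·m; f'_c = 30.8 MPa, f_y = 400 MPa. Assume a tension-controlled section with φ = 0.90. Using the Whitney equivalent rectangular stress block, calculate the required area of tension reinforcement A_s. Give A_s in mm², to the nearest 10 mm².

A_s ≈ 2840 mm²

M_n = M_u/φ = 517/0.90 = 574.444 kN·m.
With M_n = 0.85 f'_c a b (d − a/2), solve the quadratic for a:
a = d − √(d² − 2M_n/(0.85 f'_c b)) = 545 − √(545² − 2 × 574.444×10⁶/(0.85 × 30.8 × 550)) = 78.91 mm.
A_s = 0.85 f'_c a b / f_y = 0.85 × 30.8 × 78.91 × 550 / 400 = 2840.6 mm².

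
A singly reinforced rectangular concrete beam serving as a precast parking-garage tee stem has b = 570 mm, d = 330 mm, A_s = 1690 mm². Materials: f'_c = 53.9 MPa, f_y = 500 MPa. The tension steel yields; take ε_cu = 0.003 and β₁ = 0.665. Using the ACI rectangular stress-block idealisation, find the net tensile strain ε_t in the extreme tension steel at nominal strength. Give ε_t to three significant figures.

a = A_s f_y/(0.85 f'_c b) = 32.36 mm.
β₁ = 0.665, so c = a/β₁ = 32.36/0.665 = 48.66 mm.
From the linear strain diagram with ε_cu = 0.003: ε_t = 0.003 (d − c)/c = 0.003 × (330 − 48.66)/48.66 = 0.0173.
Since ε_t ≥ 0.005, the section is tension-controlled.

ε_t ≈ 0.0173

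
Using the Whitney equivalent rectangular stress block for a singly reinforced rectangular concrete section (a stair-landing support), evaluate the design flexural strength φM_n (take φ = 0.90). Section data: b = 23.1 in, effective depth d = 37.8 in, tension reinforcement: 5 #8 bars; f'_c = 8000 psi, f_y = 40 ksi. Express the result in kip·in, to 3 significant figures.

A_s = 5 × 0.79 = 3.95 in².
T = A_s f_y = 3.95 × 40 = 158 kips.
a = T/(0.85 f'_c b) = 158/(0.85 × 8 × 23.1) = 1.006 in.
M_n = T(d − a/2) = 158 × (37.8 − 0.503) = 5892.9 kip·in.
φM_n = 0.90 × 5892.9 = 5303.6 kip·in.

φM_n ≈ 5300 kip·in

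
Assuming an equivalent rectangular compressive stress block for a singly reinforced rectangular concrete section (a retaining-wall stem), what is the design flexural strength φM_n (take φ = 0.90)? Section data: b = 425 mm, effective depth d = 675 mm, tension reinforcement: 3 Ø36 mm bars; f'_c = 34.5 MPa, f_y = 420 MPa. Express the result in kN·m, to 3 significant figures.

A_s = 3 × 1018 = 3054 mm².
T = A_s f_y = 3054 × 420 = 1282680 N = 1282.68 kN.
From C = T: a = T/(0.85 f'_c b) = 1282680/(0.85 × 34.5 × 425) = 102.92 mm.
M_n = T(d − a/2) = 1282.68 kN × (675 − 51.46) mm = 799.80 kN·m.
φM_n = 0.90 × 799.80 = 719.82 kN·m.

φM_n ≈ 720 kN·m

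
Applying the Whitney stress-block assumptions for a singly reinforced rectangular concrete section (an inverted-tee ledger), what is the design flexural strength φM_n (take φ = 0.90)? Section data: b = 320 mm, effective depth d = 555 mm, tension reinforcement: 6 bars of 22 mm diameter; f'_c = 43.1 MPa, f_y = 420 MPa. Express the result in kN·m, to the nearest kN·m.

φM_n ≈ 443 kN·m

A_s = 6 × 380 = 2280 mm².
T = A_s f_y = 2280 × 420 = 957600 N = 957.6 kN.
From C = T: a = T/(0.85 f'_c b) = 957600/(0.85 × 43.1 × 320) = 81.68 mm.
M_n = T(d − a/2) = 957.6 kN × (555 − 40.84) mm = 492.36 kN·m.
φM_n = 0.90 × 492.36 = 443.12 kN·m.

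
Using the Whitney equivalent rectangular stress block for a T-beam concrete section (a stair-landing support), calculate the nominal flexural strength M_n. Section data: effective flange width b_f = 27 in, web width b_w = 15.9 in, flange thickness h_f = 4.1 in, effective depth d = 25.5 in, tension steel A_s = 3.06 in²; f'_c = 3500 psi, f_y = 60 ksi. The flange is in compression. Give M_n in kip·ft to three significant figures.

Tension: T = A_s f_y = 3.06 × 60 = 183.6 kips.
Try a within the flange: a = T/(0.85 f'_c b_f) = 183.6/(0.85 × 3.5 × 27) = 2.286 in.
Since a = 2.286 ≤ h_f = 4.1 in, the stress block lies entirely in the flange; analyse as a rectangular beam of width b_f.
M_n = T(d − a/2) = 183.6 × (25.5 − 1.143) = 4471.9 kip·in.
M_n = 4471.9/12 = 372.66 kip·ft.

M_n ≈ 373 kip·ft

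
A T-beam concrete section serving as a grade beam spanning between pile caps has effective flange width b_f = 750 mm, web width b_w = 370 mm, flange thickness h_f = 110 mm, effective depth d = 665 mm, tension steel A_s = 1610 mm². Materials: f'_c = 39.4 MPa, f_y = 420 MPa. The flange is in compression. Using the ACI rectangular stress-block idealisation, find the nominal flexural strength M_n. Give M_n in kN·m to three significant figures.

M_n ≈ 441 kN·m

Tension: T = A_s f_y = 1610 × 420 = 676200 N.
Try a within the flange: a = T/(0.85 f'_c b_f) = 676200/(0.85 × 39.4 × 750) = 26.92 mm.
Since a = 26.92 ≤ h_f = 110 mm, the stress block lies entirely in the flange; analyse as a rectangular beam of width b_f.
M_n = T(d − a/2) = 676200 × (665 − 13.46) = 440.57 × 10⁶ N·mm.
M_n = 440.57 kN·m.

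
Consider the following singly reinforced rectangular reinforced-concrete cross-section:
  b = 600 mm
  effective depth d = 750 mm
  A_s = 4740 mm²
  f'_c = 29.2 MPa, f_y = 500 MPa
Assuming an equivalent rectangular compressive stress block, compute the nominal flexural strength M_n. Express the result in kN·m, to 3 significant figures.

M_n ≈ 1590 kN·m

T = A_s f_y = 4740 × 500 = 2370000 N = 2370 kN.
From C = T: a = T/(0.85 f'_c b) = 2370000/(0.85 × 29.2 × 600) = 159.15 mm.
M_n = T(d − a/2) = 2370 kN × (750 − 79.575) mm = 1588.91 kN·m.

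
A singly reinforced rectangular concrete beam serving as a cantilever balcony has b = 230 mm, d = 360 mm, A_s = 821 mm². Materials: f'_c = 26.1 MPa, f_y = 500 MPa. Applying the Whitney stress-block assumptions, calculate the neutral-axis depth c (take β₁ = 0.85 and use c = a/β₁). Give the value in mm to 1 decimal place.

c ≈ 94.6 mm

T = A_s f_y = 821 × 500 = 410500 N = 410.5 kN.
Setting C = 0.85 f'_c a b equal to T: a = 410500/(0.85 × 26.1 × 230) = 80.450 mm.
With β₁ = 0.85, c = a/β₁ = 80.450/0.85 = 94.6 mm.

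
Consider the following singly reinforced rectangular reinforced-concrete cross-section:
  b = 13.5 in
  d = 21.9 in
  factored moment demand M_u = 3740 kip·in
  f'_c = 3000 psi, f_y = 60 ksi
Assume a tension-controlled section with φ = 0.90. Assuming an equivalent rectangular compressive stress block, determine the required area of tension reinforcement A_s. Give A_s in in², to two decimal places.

M_n = M_u/φ = 3740/0.90 = 4155.56 kip·in.
From M_n = 0.85 f'_c a b (d − a/2):
a = d − √(d² − 2M_n/(0.85 f'_c b)) = 21.9 − √(21.9² − 2 × 4155.56/(0.85 × 3 × 13.5)) = 6.467 in.
A_s = 0.85 f'_c a b / f_y = 0.85 × 3 × 6.467 × 13.5 / 60 = 3.710 in².

A_s ≈ 3.71 in²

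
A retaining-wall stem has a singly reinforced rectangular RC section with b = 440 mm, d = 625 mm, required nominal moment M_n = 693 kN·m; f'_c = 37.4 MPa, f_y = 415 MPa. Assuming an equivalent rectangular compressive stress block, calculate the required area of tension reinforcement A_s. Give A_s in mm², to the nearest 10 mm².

With M_n = 0.85 f'_c a b (d − a/2), solve the quadratic for a:
a = d − √(d² − 2M_n/(0.85 f'_c b)) = 625 − √(625² − 2 × 693×10⁶/(0.85 × 37.4 × 440)) = 85.06 mm.
A_s = 0.85 f'_c a b / f_y = 0.85 × 37.4 × 85.06 × 440 / 415 = 2867.0 mm².

A_s ≈ 2870 mm²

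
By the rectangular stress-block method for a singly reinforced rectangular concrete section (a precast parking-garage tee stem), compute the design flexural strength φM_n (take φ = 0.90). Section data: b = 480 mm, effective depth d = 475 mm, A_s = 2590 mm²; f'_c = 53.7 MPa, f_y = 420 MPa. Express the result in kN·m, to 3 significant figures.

T = A_s f_y = 2590 × 420 = 1087800 N = 1087.8 kN.
From C = T: a = T/(0.85 f'_c b) = 1087800/(0.85 × 53.7 × 480) = 49.65 mm.
M_n = T(d − a/2) = 1087.8 kN × (475 − 24.825) mm = 489.70 kN·m.
φM_n = 0.90 × 489.70 = 440.73 kN·m.

φM_n ≈ 441 kN·m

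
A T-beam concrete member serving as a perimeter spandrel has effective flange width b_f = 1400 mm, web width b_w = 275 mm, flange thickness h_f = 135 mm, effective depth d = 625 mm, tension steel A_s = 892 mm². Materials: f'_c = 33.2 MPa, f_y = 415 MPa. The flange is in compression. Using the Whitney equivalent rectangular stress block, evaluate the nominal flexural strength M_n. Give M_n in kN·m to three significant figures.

M_n ≈ 230 kN·m

Tension: T = A_s f_y = 892 × 415 = 370180 N.
Try a within the flange: a = T/(0.85 f'_c b_f) = 370180/(0.85 × 33.2 × 1400) = 9.37 mm.
Since a = 9.37 ≤ h_f = 135 mm, the stress block lies entirely in the flange; analyse as a rectangular beam of width b_f.
M_n = T(d − a/2) = 370180 × (625 − 4.685) = 229.63 × 10⁶ N·mm.
M_n = 229.63 kN·m.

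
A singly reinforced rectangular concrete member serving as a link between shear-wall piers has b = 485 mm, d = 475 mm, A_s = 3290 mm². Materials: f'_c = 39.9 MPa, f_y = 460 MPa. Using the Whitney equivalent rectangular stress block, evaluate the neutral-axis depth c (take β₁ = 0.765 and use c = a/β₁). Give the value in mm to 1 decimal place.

c ≈ 120.3 mm

T = A_s f_y = 3290 × 460 = 1513400 N = 1513.4 kN.
Setting C = 0.85 f'_c a b equal to T: a = 1513400/(0.85 × 39.9 × 485) = 92.007 mm.
With β₁ = 0.765, c = a/β₁ = 92.007/0.765 = 120.3 mm.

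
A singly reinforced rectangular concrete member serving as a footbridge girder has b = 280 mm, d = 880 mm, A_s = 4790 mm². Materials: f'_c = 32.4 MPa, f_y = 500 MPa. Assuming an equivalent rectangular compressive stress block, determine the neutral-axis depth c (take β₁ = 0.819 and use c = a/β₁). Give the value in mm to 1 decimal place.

T = A_s f_y = 4790 × 500 = 2395000 N = 2395 kN.
Setting C = 0.85 f'_c a b equal to T: a = 2395000/(0.85 × 32.4 × 280) = 310.587 mm.
With β₁ = 0.819, c = a/β₁ = 310.587/0.819 = 379.2 mm.

c ≈ 379.2 mm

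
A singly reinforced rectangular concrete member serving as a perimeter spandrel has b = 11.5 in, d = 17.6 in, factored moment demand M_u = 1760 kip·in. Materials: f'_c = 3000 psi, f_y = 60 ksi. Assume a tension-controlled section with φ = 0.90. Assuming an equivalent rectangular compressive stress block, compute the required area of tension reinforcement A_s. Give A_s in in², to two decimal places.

A_s ≈ 2.11 in²

M_n = M_u/φ = 1760/0.90 = 1955.56 kip·in.
From M_n = 0.85 f'_c a b (d − a/2):
a = d − √(d² − 2M_n/(0.85 f'_c b)) = 17.6 − √(17.6² − 2 × 1955.56/(0.85 × 3 × 11.5)) = 4.319 in.
A_s = 0.85 f'_c a b / f_y = 0.85 × 3 × 4.319 × 11.5 / 60 = 2.111 in².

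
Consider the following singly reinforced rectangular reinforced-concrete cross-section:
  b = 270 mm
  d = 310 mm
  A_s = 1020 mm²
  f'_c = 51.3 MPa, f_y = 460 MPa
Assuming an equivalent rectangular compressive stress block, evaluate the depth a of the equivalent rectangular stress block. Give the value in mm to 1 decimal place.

a ≈ 39.9 mm

T = A_s f_y = 1020 × 460 = 469200 N = 469.2 kN.
Setting C = 0.85 f'_c a b equal to T: a = 469200/(0.85 × 51.3 × 270) = 39.9 mm.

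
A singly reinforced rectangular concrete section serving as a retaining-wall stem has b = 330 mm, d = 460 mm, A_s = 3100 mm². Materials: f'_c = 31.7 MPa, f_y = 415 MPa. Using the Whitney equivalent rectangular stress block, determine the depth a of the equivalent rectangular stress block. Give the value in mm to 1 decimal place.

a ≈ 144.7 mm

T = A_s f_y = 3100 × 415 = 1286500 N = 1286.5 kN.
Setting C = 0.85 f'_c a b equal to T: a = 1286500/(0.85 × 31.7 × 330) = 144.7 mm.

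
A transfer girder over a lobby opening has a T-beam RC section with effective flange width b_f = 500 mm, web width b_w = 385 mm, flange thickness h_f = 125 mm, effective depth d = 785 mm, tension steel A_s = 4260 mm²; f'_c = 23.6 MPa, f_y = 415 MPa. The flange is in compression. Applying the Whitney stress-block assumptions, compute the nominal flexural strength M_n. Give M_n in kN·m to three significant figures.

Tension: T = A_s f_y = 4260 × 415 = 1767900 N.
Try a within the flange: a = T/(0.85 f'_c b_f) = 1767900/(0.85 × 23.6 × 500) = 176.26 mm.
a = 176.26 > h_f = 125 mm: the block extends into the web. Split into flange-overhang and web parts.
C_f = 0.85 f'_c (b_f − b_w) h_f = 0.85 × 23.6 × (500 − 385) × 125 = 288363 N.
Remaining web compression depth: a_w = (T − C_f)/(0.85 f'_c b_w) = (1767900 − 288363)/(0.85 × 23.6 × 385) = 191.57 mm.
M_n = C_f(d − h_f/2) + (T − C_f)(d − a_w/2) = 288363 × (785 − 62.5) + 1479537 × (785 − 95.785) = 208.34 + 1019.72 = 1228.06 × 10⁶ N·mm.
M_n = 1228.06 kN·m.

M_n ≈ 1230 kN·m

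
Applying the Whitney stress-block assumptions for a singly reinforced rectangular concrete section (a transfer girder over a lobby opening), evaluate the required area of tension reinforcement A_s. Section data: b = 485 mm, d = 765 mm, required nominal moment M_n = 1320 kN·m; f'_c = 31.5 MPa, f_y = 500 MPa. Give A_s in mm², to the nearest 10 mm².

A_s ≈ 3820 mm²

With M_n = 0.85 f'_c a b (d − a/2), solve the quadratic for a:
a = d − √(d² − 2M_n/(0.85 f'_c b)) = 765 − √(765² − 2 × 1320×10⁶/(0.85 × 31.5 × 485)) = 147.00 mm.
A_s = 0.85 f'_c a b / f_y = 0.85 × 31.5 × 147.00 × 485 / 500 = 3817.8 mm².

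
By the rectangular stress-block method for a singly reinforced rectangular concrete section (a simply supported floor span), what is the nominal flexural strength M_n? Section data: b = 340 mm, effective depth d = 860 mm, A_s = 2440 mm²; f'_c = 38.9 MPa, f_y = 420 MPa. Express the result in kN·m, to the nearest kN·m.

T = A_s f_y = 2440 × 420 = 1024800 N = 1024.8 kN.
From C = T: a = T/(0.85 f'_c b) = 1024800/(0.85 × 38.9 × 340) = 91.16 mm.
M_n = T(d − a/2) = 1024.8 kN × (860 − 45.58) mm = 834.62 kN·m.

M_n ≈ 835 kN·m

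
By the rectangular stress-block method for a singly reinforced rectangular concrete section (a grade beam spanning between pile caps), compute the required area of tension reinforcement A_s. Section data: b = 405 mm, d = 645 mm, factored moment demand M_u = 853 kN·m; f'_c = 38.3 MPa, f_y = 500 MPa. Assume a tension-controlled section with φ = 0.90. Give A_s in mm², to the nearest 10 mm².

A_s ≈ 3250 mm²

M_n = M_u/φ = 853/0.90 = 947.778 kN·m.
With M_n = 0.85 f'_c a b (d − a/2), solve the quadratic for a:
a = d − √(d² − 2M_n/(0.85 f'_c b)) = 645 − √(645² − 2 × 947.778×10⁶/(0.85 × 38.3 × 405)) = 123.22 mm.
A_s = 0.85 f'_c a b / f_y = 0.85 × 38.3 × 123.22 × 405 / 500 = 3249.3 mm².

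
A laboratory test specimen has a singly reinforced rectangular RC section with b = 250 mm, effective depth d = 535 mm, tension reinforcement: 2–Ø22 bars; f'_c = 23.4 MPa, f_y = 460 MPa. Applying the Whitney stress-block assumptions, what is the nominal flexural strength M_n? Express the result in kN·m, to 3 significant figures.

M_n ≈ 175 kN·m

A_s = 2 × 380 = 760 mm².
T = A_s f_y = 760 × 460 = 349600 N = 349.6 kN.
From C = T: a = T/(0.85 f'_c b) = 349600/(0.85 × 23.4 × 250) = 70.31 mm.
M_n = T(d − a/2) = 349.6 kN × (535 − 35.155) mm = 174.75 kN·m.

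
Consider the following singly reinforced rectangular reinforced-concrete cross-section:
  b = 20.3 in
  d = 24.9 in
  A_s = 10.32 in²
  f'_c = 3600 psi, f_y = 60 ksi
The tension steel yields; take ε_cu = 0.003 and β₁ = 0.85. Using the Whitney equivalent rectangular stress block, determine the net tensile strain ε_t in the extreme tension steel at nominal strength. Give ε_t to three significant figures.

ε_t ≈ 0.00337

a = A_s f_y/(0.85 f'_c b) = 9.968 in.
β₁ = 0.85, so c = a/β₁ = 9.968/0.85 = 11.727 in.
From the linear strain diagram with ε_cu = 0.003: ε_t = 0.003 (d − c)/c = 0.003 × (24.9 − 11.727)/11.727 = 0.00337.
ε_t < 0.004 — the section is over-reinforced for flexure under ACI limits.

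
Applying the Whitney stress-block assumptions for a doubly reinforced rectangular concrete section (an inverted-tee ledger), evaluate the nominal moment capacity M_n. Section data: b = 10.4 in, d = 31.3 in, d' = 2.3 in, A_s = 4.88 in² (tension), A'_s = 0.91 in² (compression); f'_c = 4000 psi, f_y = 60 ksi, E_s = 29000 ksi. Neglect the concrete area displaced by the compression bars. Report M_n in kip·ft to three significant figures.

Assume both steels yield.
a = (A_s − A'_s) f_y/(0.85 f'_c b) = (4.88 − 0.91) × 60/(0.85 × 4 × 10.4) = 6.736 in.
c = a/β₁ = 6.736/0.85 = 7.925 in; ε'_s = 0.003(c − d')/c = 0.0021 ≥ ε_y = 0.0021, so the compression steel yields.
M_n = (A_s − A'_s) f_y (d − a/2) + A'_s f_y (d − d') = 238.2 × (31.3 − 3.368) + 54.6 × (31.3 − 2.3) = 6653.4 + 1583.4 = 8236.8 kip·in = 8236.8/12 = 686.40 kip·ft.

M_n ≈ 686 kip·ft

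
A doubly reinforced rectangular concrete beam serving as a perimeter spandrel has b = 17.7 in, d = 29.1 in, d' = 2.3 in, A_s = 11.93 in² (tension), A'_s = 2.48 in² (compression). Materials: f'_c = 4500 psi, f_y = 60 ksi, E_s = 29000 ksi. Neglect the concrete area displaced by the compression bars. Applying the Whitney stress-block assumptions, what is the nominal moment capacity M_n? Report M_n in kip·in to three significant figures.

M_n ≈ 18100 kip·in

Assume both steels yield.
a = (A_s − A'_s) f_y/(0.85 f'_c b) = (11.93 − 2.48) × 60/(0.85 × 4.5 × 17.7) = 8.375 in.
c = a/β₁ = 8.375/0.825 = 10.152 in; ε'_s = 0.003(c − d')/c = 0.0023 ≥ ε_y = 0.0021, so the compression steel yields.
M_n = (A_s − A'_s) f_y (d − a/2) + A'_s f_y (d − d') = 567 × (29.1 − 4.1875) + 148.8 × (29.1 − 2.3) = 14125.4 + 3987.8 = 18113.2 kip·in.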